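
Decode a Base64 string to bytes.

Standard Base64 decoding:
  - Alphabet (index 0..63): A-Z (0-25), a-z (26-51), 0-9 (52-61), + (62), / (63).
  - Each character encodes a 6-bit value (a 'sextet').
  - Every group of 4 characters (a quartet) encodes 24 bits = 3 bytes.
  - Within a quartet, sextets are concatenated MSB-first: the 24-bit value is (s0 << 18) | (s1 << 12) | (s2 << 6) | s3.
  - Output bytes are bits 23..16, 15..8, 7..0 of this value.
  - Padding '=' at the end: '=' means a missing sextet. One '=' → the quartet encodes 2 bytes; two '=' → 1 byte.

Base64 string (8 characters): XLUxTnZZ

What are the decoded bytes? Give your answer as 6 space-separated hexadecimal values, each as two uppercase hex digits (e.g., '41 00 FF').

Answer: 5C B5 31 4E 76 59

Derivation:
After char 0 ('X'=23): chars_in_quartet=1 acc=0x17 bytes_emitted=0
After char 1 ('L'=11): chars_in_quartet=2 acc=0x5CB bytes_emitted=0
After char 2 ('U'=20): chars_in_quartet=3 acc=0x172D4 bytes_emitted=0
After char 3 ('x'=49): chars_in_quartet=4 acc=0x5CB531 -> emit 5C B5 31, reset; bytes_emitted=3
After char 4 ('T'=19): chars_in_quartet=1 acc=0x13 bytes_emitted=3
After char 5 ('n'=39): chars_in_quartet=2 acc=0x4E7 bytes_emitted=3
After char 6 ('Z'=25): chars_in_quartet=3 acc=0x139D9 bytes_emitted=3
After char 7 ('Z'=25): chars_in_quartet=4 acc=0x4E7659 -> emit 4E 76 59, reset; bytes_emitted=6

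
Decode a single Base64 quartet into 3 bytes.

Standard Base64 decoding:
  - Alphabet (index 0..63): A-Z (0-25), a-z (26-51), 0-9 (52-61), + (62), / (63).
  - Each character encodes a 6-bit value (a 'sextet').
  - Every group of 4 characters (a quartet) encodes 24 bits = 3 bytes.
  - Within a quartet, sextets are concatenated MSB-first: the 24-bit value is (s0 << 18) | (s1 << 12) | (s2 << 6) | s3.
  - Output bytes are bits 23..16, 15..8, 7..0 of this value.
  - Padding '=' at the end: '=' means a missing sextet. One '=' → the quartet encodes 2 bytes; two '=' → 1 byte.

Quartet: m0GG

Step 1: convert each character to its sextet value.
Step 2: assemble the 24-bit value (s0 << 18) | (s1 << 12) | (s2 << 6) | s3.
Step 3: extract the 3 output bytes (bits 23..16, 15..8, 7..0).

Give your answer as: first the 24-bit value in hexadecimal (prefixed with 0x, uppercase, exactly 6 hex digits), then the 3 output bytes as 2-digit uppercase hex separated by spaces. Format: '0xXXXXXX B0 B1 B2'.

Sextets: m=38, 0=52, G=6, G=6
24-bit: (38<<18) | (52<<12) | (6<<6) | 6
      = 0x980000 | 0x034000 | 0x000180 | 0x000006
      = 0x9B4186
Bytes: (v>>16)&0xFF=9B, (v>>8)&0xFF=41, v&0xFF=86

Answer: 0x9B4186 9B 41 86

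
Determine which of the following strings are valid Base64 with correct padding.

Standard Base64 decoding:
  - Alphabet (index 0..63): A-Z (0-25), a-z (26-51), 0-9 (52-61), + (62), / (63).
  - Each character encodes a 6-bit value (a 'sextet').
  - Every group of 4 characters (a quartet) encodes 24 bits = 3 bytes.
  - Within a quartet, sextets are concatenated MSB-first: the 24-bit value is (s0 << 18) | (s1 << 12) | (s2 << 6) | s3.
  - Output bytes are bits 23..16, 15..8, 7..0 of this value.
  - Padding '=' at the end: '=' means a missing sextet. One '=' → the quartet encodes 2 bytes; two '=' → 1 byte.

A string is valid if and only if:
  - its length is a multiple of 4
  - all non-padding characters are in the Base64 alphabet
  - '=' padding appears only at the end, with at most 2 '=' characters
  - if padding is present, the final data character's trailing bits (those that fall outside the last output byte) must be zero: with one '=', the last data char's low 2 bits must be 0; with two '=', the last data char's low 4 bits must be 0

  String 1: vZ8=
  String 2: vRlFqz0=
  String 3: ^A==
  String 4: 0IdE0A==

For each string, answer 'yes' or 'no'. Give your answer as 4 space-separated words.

Answer: yes yes no yes

Derivation:
String 1: 'vZ8=' → valid
String 2: 'vRlFqz0=' → valid
String 3: '^A==' → invalid (bad char(s): ['^'])
String 4: '0IdE0A==' → valid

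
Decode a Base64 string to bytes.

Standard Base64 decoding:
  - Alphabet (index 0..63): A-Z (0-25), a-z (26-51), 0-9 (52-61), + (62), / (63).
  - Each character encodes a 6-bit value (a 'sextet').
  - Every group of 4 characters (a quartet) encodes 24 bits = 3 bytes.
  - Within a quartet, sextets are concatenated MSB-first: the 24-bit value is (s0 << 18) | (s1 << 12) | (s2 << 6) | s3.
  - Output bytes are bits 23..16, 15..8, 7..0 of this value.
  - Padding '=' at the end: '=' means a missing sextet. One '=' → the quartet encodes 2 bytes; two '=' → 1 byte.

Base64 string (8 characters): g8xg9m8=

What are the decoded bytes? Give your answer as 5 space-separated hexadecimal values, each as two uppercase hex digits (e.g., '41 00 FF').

After char 0 ('g'=32): chars_in_quartet=1 acc=0x20 bytes_emitted=0
After char 1 ('8'=60): chars_in_quartet=2 acc=0x83C bytes_emitted=0
After char 2 ('x'=49): chars_in_quartet=3 acc=0x20F31 bytes_emitted=0
After char 3 ('g'=32): chars_in_quartet=4 acc=0x83CC60 -> emit 83 CC 60, reset; bytes_emitted=3
After char 4 ('9'=61): chars_in_quartet=1 acc=0x3D bytes_emitted=3
After char 5 ('m'=38): chars_in_quartet=2 acc=0xF66 bytes_emitted=3
After char 6 ('8'=60): chars_in_quartet=3 acc=0x3D9BC bytes_emitted=3
Padding '=': partial quartet acc=0x3D9BC -> emit F6 6F; bytes_emitted=5

Answer: 83 CC 60 F6 6F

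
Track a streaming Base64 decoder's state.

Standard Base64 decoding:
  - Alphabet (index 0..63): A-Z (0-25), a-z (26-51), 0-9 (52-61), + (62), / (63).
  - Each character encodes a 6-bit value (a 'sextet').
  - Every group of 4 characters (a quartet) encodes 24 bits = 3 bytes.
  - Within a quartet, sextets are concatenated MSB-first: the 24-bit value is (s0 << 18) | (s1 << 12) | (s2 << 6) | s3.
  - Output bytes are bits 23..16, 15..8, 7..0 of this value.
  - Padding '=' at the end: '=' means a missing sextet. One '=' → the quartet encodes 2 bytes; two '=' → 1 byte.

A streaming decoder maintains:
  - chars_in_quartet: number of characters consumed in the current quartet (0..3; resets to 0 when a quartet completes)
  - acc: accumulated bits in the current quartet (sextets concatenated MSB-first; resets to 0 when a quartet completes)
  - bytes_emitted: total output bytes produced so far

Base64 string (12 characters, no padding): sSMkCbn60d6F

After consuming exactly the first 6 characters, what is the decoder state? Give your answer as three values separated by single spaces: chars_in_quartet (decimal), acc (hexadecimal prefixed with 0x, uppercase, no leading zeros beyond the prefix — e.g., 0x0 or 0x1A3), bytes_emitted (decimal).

After char 0 ('s'=44): chars_in_quartet=1 acc=0x2C bytes_emitted=0
After char 1 ('S'=18): chars_in_quartet=2 acc=0xB12 bytes_emitted=0
After char 2 ('M'=12): chars_in_quartet=3 acc=0x2C48C bytes_emitted=0
After char 3 ('k'=36): chars_in_quartet=4 acc=0xB12324 -> emit B1 23 24, reset; bytes_emitted=3
After char 4 ('C'=2): chars_in_quartet=1 acc=0x2 bytes_emitted=3
After char 5 ('b'=27): chars_in_quartet=2 acc=0x9B bytes_emitted=3

Answer: 2 0x9B 3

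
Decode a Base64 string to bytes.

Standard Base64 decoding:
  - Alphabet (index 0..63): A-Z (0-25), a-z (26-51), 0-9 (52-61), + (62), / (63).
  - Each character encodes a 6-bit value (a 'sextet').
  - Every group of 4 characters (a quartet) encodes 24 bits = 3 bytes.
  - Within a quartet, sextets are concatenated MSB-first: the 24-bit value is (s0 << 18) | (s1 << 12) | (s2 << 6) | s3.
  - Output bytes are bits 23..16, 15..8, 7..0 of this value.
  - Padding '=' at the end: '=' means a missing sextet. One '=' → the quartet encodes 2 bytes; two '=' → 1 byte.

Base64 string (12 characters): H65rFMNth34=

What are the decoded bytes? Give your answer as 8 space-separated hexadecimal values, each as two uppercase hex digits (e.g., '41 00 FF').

After char 0 ('H'=7): chars_in_quartet=1 acc=0x7 bytes_emitted=0
After char 1 ('6'=58): chars_in_quartet=2 acc=0x1FA bytes_emitted=0
After char 2 ('5'=57): chars_in_quartet=3 acc=0x7EB9 bytes_emitted=0
After char 3 ('r'=43): chars_in_quartet=4 acc=0x1FAE6B -> emit 1F AE 6B, reset; bytes_emitted=3
After char 4 ('F'=5): chars_in_quartet=1 acc=0x5 bytes_emitted=3
After char 5 ('M'=12): chars_in_quartet=2 acc=0x14C bytes_emitted=3
After char 6 ('N'=13): chars_in_quartet=3 acc=0x530D bytes_emitted=3
After char 7 ('t'=45): chars_in_quartet=4 acc=0x14C36D -> emit 14 C3 6D, reset; bytes_emitted=6
After char 8 ('h'=33): chars_in_quartet=1 acc=0x21 bytes_emitted=6
After char 9 ('3'=55): chars_in_quartet=2 acc=0x877 bytes_emitted=6
After char 10 ('4'=56): chars_in_quartet=3 acc=0x21DF8 bytes_emitted=6
Padding '=': partial quartet acc=0x21DF8 -> emit 87 7E; bytes_emitted=8

Answer: 1F AE 6B 14 C3 6D 87 7E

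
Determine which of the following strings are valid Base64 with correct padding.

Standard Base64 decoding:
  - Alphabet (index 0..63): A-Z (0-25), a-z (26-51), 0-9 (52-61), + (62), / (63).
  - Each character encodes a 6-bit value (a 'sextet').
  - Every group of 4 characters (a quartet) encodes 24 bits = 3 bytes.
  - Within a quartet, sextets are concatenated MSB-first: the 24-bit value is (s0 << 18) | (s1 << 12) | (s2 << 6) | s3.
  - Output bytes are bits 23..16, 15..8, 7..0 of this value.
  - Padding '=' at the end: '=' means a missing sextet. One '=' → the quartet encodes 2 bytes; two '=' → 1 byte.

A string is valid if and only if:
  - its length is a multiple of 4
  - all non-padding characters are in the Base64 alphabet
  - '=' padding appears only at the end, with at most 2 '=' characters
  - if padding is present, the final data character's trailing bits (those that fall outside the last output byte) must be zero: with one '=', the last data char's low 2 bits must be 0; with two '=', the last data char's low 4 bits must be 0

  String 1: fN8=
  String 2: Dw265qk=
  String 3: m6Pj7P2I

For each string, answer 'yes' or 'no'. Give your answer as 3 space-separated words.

String 1: 'fN8=' → valid
String 2: 'Dw265qk=' → valid
String 3: 'm6Pj7P2I' → valid

Answer: yes yes yes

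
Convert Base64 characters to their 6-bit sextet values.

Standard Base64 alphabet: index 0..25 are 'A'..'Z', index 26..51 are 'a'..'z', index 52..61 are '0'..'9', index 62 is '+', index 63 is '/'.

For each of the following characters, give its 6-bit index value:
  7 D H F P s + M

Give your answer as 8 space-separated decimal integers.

Answer: 59 3 7 5 15 44 62 12

Derivation:
'7': 0..9 range, 52 + ord('7') − ord('0') = 59
'D': A..Z range, ord('D') − ord('A') = 3
'H': A..Z range, ord('H') − ord('A') = 7
'F': A..Z range, ord('F') − ord('A') = 5
'P': A..Z range, ord('P') − ord('A') = 15
's': a..z range, 26 + ord('s') − ord('a') = 44
'+': index 62
'M': A..Z range, ord('M') − ord('A') = 12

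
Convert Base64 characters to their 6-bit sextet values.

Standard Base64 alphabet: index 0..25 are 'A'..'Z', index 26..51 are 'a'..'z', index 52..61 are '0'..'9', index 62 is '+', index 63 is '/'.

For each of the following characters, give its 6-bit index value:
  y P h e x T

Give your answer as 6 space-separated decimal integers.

'y': a..z range, 26 + ord('y') − ord('a') = 50
'P': A..Z range, ord('P') − ord('A') = 15
'h': a..z range, 26 + ord('h') − ord('a') = 33
'e': a..z range, 26 + ord('e') − ord('a') = 30
'x': a..z range, 26 + ord('x') − ord('a') = 49
'T': A..Z range, ord('T') − ord('A') = 19

Answer: 50 15 33 30 49 19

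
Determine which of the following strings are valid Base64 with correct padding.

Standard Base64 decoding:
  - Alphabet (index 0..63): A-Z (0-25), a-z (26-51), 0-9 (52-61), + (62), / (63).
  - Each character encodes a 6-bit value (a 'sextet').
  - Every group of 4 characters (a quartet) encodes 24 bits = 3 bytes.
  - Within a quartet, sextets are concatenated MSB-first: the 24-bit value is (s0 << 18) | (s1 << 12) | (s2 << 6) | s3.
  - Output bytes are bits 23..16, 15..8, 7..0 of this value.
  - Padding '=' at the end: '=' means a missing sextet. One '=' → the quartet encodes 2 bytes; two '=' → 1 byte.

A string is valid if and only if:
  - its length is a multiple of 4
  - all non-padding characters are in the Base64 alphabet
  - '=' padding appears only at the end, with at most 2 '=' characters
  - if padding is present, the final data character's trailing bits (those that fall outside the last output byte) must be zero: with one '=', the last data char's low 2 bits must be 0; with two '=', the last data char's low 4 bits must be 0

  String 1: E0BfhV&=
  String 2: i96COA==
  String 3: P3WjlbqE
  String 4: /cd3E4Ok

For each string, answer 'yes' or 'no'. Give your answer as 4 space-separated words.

Answer: no yes yes yes

Derivation:
String 1: 'E0BfhV&=' → invalid (bad char(s): ['&'])
String 2: 'i96COA==' → valid
String 3: 'P3WjlbqE' → valid
String 4: '/cd3E4Ok' → valid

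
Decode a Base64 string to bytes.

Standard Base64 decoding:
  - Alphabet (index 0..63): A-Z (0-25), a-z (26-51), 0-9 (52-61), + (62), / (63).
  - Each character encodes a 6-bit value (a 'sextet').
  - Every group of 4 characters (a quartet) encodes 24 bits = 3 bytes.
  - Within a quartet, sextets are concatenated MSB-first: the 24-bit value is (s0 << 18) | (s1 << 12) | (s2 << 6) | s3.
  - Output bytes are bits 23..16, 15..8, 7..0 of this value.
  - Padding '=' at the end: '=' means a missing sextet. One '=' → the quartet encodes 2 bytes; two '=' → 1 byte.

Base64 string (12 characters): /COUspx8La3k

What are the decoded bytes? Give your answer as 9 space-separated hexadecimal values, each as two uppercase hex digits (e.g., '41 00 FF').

Answer: FC 23 94 B2 9C 7C 2D AD E4

Derivation:
After char 0 ('/'=63): chars_in_quartet=1 acc=0x3F bytes_emitted=0
After char 1 ('C'=2): chars_in_quartet=2 acc=0xFC2 bytes_emitted=0
After char 2 ('O'=14): chars_in_quartet=3 acc=0x3F08E bytes_emitted=0
After char 3 ('U'=20): chars_in_quartet=4 acc=0xFC2394 -> emit FC 23 94, reset; bytes_emitted=3
After char 4 ('s'=44): chars_in_quartet=1 acc=0x2C bytes_emitted=3
After char 5 ('p'=41): chars_in_quartet=2 acc=0xB29 bytes_emitted=3
After char 6 ('x'=49): chars_in_quartet=3 acc=0x2CA71 bytes_emitted=3
After char 7 ('8'=60): chars_in_quartet=4 acc=0xB29C7C -> emit B2 9C 7C, reset; bytes_emitted=6
After char 8 ('L'=11): chars_in_quartet=1 acc=0xB bytes_emitted=6
After char 9 ('a'=26): chars_in_quartet=2 acc=0x2DA bytes_emitted=6
After char 10 ('3'=55): chars_in_quartet=3 acc=0xB6B7 bytes_emitted=6
After char 11 ('k'=36): chars_in_quartet=4 acc=0x2DADE4 -> emit 2D AD E4, reset; bytes_emitted=9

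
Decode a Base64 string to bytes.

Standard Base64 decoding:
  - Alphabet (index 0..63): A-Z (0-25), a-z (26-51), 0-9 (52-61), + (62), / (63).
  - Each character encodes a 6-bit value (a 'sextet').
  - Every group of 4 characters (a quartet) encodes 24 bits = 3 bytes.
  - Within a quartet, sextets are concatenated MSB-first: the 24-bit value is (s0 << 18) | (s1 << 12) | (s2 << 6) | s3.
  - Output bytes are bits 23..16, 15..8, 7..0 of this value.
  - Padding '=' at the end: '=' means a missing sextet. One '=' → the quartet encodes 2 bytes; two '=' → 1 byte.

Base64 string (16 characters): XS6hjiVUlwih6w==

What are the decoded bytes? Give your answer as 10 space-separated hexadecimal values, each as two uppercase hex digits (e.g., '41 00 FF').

After char 0 ('X'=23): chars_in_quartet=1 acc=0x17 bytes_emitted=0
After char 1 ('S'=18): chars_in_quartet=2 acc=0x5D2 bytes_emitted=0
After char 2 ('6'=58): chars_in_quartet=3 acc=0x174BA bytes_emitted=0
After char 3 ('h'=33): chars_in_quartet=4 acc=0x5D2EA1 -> emit 5D 2E A1, reset; bytes_emitted=3
After char 4 ('j'=35): chars_in_quartet=1 acc=0x23 bytes_emitted=3
After char 5 ('i'=34): chars_in_quartet=2 acc=0x8E2 bytes_emitted=3
After char 6 ('V'=21): chars_in_quartet=3 acc=0x23895 bytes_emitted=3
After char 7 ('U'=20): chars_in_quartet=4 acc=0x8E2554 -> emit 8E 25 54, reset; bytes_emitted=6
After char 8 ('l'=37): chars_in_quartet=1 acc=0x25 bytes_emitted=6
After char 9 ('w'=48): chars_in_quartet=2 acc=0x970 bytes_emitted=6
After char 10 ('i'=34): chars_in_quartet=3 acc=0x25C22 bytes_emitted=6
After char 11 ('h'=33): chars_in_quartet=4 acc=0x9708A1 -> emit 97 08 A1, reset; bytes_emitted=9
After char 12 ('6'=58): chars_in_quartet=1 acc=0x3A bytes_emitted=9
After char 13 ('w'=48): chars_in_quartet=2 acc=0xEB0 bytes_emitted=9
Padding '==': partial quartet acc=0xEB0 -> emit EB; bytes_emitted=10

Answer: 5D 2E A1 8E 25 54 97 08 A1 EB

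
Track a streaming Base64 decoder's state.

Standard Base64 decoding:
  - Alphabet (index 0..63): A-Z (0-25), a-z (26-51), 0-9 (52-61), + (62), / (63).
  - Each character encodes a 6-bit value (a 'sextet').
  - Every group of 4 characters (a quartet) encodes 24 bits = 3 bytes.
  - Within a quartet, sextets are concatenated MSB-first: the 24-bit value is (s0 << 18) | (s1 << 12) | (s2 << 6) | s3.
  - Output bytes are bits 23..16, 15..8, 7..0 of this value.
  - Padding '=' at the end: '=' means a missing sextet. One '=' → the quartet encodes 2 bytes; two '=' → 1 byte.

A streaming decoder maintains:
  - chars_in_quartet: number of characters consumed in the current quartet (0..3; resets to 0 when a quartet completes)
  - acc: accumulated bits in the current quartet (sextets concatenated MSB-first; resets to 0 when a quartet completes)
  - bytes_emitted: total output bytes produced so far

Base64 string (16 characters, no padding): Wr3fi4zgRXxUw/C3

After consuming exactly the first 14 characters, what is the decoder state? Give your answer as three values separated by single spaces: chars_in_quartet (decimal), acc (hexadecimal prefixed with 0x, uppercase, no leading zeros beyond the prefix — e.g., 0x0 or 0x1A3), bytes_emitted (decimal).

Answer: 2 0xC3F 9

Derivation:
After char 0 ('W'=22): chars_in_quartet=1 acc=0x16 bytes_emitted=0
After char 1 ('r'=43): chars_in_quartet=2 acc=0x5AB bytes_emitted=0
After char 2 ('3'=55): chars_in_quartet=3 acc=0x16AF7 bytes_emitted=0
After char 3 ('f'=31): chars_in_quartet=4 acc=0x5ABDDF -> emit 5A BD DF, reset; bytes_emitted=3
After char 4 ('i'=34): chars_in_quartet=1 acc=0x22 bytes_emitted=3
After char 5 ('4'=56): chars_in_quartet=2 acc=0x8B8 bytes_emitted=3
After char 6 ('z'=51): chars_in_quartet=3 acc=0x22E33 bytes_emitted=3
After char 7 ('g'=32): chars_in_quartet=4 acc=0x8B8CE0 -> emit 8B 8C E0, reset; bytes_emitted=6
After char 8 ('R'=17): chars_in_quartet=1 acc=0x11 bytes_emitted=6
After char 9 ('X'=23): chars_in_quartet=2 acc=0x457 bytes_emitted=6
After char 10 ('x'=49): chars_in_quartet=3 acc=0x115F1 bytes_emitted=6
After char 11 ('U'=20): chars_in_quartet=4 acc=0x457C54 -> emit 45 7C 54, reset; bytes_emitted=9
After char 12 ('w'=48): chars_in_quartet=1 acc=0x30 bytes_emitted=9
After char 13 ('/'=63): chars_in_quartet=2 acc=0xC3F bytes_emitted=9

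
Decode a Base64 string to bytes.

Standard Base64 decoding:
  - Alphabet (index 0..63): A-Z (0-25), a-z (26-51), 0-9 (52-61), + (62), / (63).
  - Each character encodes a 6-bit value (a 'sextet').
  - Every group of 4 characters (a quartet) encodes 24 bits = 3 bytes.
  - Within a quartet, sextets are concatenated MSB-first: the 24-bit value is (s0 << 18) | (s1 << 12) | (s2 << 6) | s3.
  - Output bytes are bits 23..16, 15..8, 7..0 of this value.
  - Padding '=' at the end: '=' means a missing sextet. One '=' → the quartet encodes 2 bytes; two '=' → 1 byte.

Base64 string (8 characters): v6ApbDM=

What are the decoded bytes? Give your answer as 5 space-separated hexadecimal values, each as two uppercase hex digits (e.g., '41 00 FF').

After char 0 ('v'=47): chars_in_quartet=1 acc=0x2F bytes_emitted=0
After char 1 ('6'=58): chars_in_quartet=2 acc=0xBFA bytes_emitted=0
After char 2 ('A'=0): chars_in_quartet=3 acc=0x2FE80 bytes_emitted=0
After char 3 ('p'=41): chars_in_quartet=4 acc=0xBFA029 -> emit BF A0 29, reset; bytes_emitted=3
After char 4 ('b'=27): chars_in_quartet=1 acc=0x1B bytes_emitted=3
After char 5 ('D'=3): chars_in_quartet=2 acc=0x6C3 bytes_emitted=3
After char 6 ('M'=12): chars_in_quartet=3 acc=0x1B0CC bytes_emitted=3
Padding '=': partial quartet acc=0x1B0CC -> emit 6C 33; bytes_emitted=5

Answer: BF A0 29 6C 33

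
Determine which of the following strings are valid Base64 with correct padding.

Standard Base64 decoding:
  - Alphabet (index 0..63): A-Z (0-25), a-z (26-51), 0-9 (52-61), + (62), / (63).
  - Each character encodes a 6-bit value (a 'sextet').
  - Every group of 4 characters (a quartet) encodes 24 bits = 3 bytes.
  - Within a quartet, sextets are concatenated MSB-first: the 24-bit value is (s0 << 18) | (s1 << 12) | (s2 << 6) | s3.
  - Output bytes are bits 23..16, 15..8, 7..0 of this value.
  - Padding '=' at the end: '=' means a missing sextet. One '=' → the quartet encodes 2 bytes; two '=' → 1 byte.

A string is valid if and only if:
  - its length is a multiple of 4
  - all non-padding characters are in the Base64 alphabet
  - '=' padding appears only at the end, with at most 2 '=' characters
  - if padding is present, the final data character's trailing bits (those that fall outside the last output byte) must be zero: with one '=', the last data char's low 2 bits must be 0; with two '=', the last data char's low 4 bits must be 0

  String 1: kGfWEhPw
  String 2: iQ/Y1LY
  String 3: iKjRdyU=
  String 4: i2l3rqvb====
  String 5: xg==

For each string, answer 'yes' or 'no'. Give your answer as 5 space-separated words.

Answer: yes no yes no yes

Derivation:
String 1: 'kGfWEhPw' → valid
String 2: 'iQ/Y1LY' → invalid (len=7 not mult of 4)
String 3: 'iKjRdyU=' → valid
String 4: 'i2l3rqvb====' → invalid (4 pad chars (max 2))
String 5: 'xg==' → valid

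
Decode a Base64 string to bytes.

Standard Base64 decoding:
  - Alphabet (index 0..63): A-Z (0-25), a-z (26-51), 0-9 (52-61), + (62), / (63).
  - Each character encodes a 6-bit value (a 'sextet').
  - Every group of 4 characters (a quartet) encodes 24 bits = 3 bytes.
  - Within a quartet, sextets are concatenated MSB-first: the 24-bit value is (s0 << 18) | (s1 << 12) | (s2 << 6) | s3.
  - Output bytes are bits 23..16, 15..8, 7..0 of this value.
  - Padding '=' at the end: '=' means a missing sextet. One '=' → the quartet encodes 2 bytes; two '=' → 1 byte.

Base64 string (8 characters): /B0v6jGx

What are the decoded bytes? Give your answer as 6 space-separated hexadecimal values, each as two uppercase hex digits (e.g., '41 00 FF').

Answer: FC 1D 2F EA 31 B1

Derivation:
After char 0 ('/'=63): chars_in_quartet=1 acc=0x3F bytes_emitted=0
After char 1 ('B'=1): chars_in_quartet=2 acc=0xFC1 bytes_emitted=0
After char 2 ('0'=52): chars_in_quartet=3 acc=0x3F074 bytes_emitted=0
After char 3 ('v'=47): chars_in_quartet=4 acc=0xFC1D2F -> emit FC 1D 2F, reset; bytes_emitted=3
After char 4 ('6'=58): chars_in_quartet=1 acc=0x3A bytes_emitted=3
After char 5 ('j'=35): chars_in_quartet=2 acc=0xEA3 bytes_emitted=3
After char 6 ('G'=6): chars_in_quartet=3 acc=0x3A8C6 bytes_emitted=3
After char 7 ('x'=49): chars_in_quartet=4 acc=0xEA31B1 -> emit EA 31 B1, reset; bytes_emitted=6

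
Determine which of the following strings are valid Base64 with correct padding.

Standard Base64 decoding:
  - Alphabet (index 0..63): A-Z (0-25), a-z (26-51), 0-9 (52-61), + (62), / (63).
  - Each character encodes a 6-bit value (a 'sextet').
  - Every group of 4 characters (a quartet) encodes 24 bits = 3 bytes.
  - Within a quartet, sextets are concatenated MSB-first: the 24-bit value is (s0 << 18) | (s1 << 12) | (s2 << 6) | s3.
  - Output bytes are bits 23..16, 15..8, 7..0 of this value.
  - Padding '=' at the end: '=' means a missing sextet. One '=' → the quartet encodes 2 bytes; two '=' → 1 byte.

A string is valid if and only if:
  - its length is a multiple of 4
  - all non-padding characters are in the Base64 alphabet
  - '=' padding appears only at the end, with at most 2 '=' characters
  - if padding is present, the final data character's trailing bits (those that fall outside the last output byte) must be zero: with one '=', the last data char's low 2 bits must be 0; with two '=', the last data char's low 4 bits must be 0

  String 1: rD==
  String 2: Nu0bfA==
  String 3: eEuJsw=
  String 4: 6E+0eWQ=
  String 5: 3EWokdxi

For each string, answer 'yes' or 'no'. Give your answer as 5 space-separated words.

String 1: 'rD==' → invalid (bad trailing bits)
String 2: 'Nu0bfA==' → valid
String 3: 'eEuJsw=' → invalid (len=7 not mult of 4)
String 4: '6E+0eWQ=' → valid
String 5: '3EWokdxi' → valid

Answer: no yes no yes yes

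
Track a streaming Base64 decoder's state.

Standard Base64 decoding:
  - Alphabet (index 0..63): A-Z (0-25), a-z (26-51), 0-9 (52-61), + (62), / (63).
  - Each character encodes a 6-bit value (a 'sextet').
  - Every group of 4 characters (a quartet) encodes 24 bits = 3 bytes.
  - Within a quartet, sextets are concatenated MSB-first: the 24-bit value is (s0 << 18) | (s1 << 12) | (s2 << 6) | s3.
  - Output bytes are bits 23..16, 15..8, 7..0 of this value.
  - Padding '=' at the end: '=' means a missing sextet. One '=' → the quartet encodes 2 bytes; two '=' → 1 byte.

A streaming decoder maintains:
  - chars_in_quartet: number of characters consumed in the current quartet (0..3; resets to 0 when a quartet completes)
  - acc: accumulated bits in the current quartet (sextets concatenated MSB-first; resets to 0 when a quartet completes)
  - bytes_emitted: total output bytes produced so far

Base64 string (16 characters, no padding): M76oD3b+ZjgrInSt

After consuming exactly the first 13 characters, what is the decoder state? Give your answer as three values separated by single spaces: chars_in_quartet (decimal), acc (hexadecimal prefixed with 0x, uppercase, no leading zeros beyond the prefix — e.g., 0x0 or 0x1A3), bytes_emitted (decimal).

After char 0 ('M'=12): chars_in_quartet=1 acc=0xC bytes_emitted=0
After char 1 ('7'=59): chars_in_quartet=2 acc=0x33B bytes_emitted=0
After char 2 ('6'=58): chars_in_quartet=3 acc=0xCEFA bytes_emitted=0
After char 3 ('o'=40): chars_in_quartet=4 acc=0x33BEA8 -> emit 33 BE A8, reset; bytes_emitted=3
After char 4 ('D'=3): chars_in_quartet=1 acc=0x3 bytes_emitted=3
After char 5 ('3'=55): chars_in_quartet=2 acc=0xF7 bytes_emitted=3
After char 6 ('b'=27): chars_in_quartet=3 acc=0x3DDB bytes_emitted=3
After char 7 ('+'=62): chars_in_quartet=4 acc=0xF76FE -> emit 0F 76 FE, reset; bytes_emitted=6
After char 8 ('Z'=25): chars_in_quartet=1 acc=0x19 bytes_emitted=6
After char 9 ('j'=35): chars_in_quartet=2 acc=0x663 bytes_emitted=6
After char 10 ('g'=32): chars_in_quartet=3 acc=0x198E0 bytes_emitted=6
After char 11 ('r'=43): chars_in_quartet=4 acc=0x66382B -> emit 66 38 2B, reset; bytes_emitted=9
After char 12 ('I'=8): chars_in_quartet=1 acc=0x8 bytes_emitted=9

Answer: 1 0x8 9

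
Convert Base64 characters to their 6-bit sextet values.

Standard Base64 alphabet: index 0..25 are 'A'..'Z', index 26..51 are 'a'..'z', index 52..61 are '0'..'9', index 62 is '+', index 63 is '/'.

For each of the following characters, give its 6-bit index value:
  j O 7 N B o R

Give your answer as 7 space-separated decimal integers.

Answer: 35 14 59 13 1 40 17

Derivation:
'j': a..z range, 26 + ord('j') − ord('a') = 35
'O': A..Z range, ord('O') − ord('A') = 14
'7': 0..9 range, 52 + ord('7') − ord('0') = 59
'N': A..Z range, ord('N') − ord('A') = 13
'B': A..Z range, ord('B') − ord('A') = 1
'o': a..z range, 26 + ord('o') − ord('a') = 40
'R': A..Z range, ord('R') − ord('A') = 17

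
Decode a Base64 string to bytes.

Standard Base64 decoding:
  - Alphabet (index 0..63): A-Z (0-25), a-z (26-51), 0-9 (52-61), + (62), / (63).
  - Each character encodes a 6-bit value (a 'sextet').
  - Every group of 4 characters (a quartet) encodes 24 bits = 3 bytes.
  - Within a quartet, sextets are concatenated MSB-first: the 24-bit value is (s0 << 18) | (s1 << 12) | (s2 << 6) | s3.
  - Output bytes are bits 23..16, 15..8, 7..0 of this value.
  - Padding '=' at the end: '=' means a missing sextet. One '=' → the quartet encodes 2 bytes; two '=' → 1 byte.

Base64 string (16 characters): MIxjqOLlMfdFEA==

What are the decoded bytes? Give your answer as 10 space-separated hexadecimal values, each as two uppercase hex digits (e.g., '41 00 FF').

After char 0 ('M'=12): chars_in_quartet=1 acc=0xC bytes_emitted=0
After char 1 ('I'=8): chars_in_quartet=2 acc=0x308 bytes_emitted=0
After char 2 ('x'=49): chars_in_quartet=3 acc=0xC231 bytes_emitted=0
After char 3 ('j'=35): chars_in_quartet=4 acc=0x308C63 -> emit 30 8C 63, reset; bytes_emitted=3
After char 4 ('q'=42): chars_in_quartet=1 acc=0x2A bytes_emitted=3
After char 5 ('O'=14): chars_in_quartet=2 acc=0xA8E bytes_emitted=3
After char 6 ('L'=11): chars_in_quartet=3 acc=0x2A38B bytes_emitted=3
After char 7 ('l'=37): chars_in_quartet=4 acc=0xA8E2E5 -> emit A8 E2 E5, reset; bytes_emitted=6
After char 8 ('M'=12): chars_in_quartet=1 acc=0xC bytes_emitted=6
After char 9 ('f'=31): chars_in_quartet=2 acc=0x31F bytes_emitted=6
After char 10 ('d'=29): chars_in_quartet=3 acc=0xC7DD bytes_emitted=6
After char 11 ('F'=5): chars_in_quartet=4 acc=0x31F745 -> emit 31 F7 45, reset; bytes_emitted=9
After char 12 ('E'=4): chars_in_quartet=1 acc=0x4 bytes_emitted=9
After char 13 ('A'=0): chars_in_quartet=2 acc=0x100 bytes_emitted=9
Padding '==': partial quartet acc=0x100 -> emit 10; bytes_emitted=10

Answer: 30 8C 63 A8 E2 E5 31 F7 45 10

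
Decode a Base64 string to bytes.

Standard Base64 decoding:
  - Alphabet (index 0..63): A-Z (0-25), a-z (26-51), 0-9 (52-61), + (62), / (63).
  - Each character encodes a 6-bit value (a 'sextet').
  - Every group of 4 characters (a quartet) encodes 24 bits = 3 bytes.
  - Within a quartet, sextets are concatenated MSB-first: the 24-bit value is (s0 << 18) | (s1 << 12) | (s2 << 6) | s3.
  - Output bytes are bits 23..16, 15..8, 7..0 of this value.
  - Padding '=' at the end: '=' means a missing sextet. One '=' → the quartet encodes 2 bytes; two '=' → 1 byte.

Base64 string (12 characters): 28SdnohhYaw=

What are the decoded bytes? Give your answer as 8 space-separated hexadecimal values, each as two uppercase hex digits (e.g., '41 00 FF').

Answer: DB C4 9D 9E 88 61 61 AC

Derivation:
After char 0 ('2'=54): chars_in_quartet=1 acc=0x36 bytes_emitted=0
After char 1 ('8'=60): chars_in_quartet=2 acc=0xDBC bytes_emitted=0
After char 2 ('S'=18): chars_in_quartet=3 acc=0x36F12 bytes_emitted=0
After char 3 ('d'=29): chars_in_quartet=4 acc=0xDBC49D -> emit DB C4 9D, reset; bytes_emitted=3
After char 4 ('n'=39): chars_in_quartet=1 acc=0x27 bytes_emitted=3
After char 5 ('o'=40): chars_in_quartet=2 acc=0x9E8 bytes_emitted=3
After char 6 ('h'=33): chars_in_quartet=3 acc=0x27A21 bytes_emitted=3
After char 7 ('h'=33): chars_in_quartet=4 acc=0x9E8861 -> emit 9E 88 61, reset; bytes_emitted=6
After char 8 ('Y'=24): chars_in_quartet=1 acc=0x18 bytes_emitted=6
After char 9 ('a'=26): chars_in_quartet=2 acc=0x61A bytes_emitted=6
After char 10 ('w'=48): chars_in_quartet=3 acc=0x186B0 bytes_emitted=6
Padding '=': partial quartet acc=0x186B0 -> emit 61 AC; bytes_emitted=8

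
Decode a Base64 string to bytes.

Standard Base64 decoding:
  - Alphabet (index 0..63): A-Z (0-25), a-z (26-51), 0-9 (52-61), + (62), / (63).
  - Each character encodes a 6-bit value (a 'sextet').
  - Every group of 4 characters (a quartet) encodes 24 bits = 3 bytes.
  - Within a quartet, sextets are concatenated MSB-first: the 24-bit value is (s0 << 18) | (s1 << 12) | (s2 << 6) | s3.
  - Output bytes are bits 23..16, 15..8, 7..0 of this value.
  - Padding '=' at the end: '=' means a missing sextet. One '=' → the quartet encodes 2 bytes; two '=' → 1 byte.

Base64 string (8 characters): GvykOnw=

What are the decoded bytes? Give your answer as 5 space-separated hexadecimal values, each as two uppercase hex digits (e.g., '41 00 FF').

After char 0 ('G'=6): chars_in_quartet=1 acc=0x6 bytes_emitted=0
After char 1 ('v'=47): chars_in_quartet=2 acc=0x1AF bytes_emitted=0
After char 2 ('y'=50): chars_in_quartet=3 acc=0x6BF2 bytes_emitted=0
After char 3 ('k'=36): chars_in_quartet=4 acc=0x1AFCA4 -> emit 1A FC A4, reset; bytes_emitted=3
After char 4 ('O'=14): chars_in_quartet=1 acc=0xE bytes_emitted=3
After char 5 ('n'=39): chars_in_quartet=2 acc=0x3A7 bytes_emitted=3
After char 6 ('w'=48): chars_in_quartet=3 acc=0xE9F0 bytes_emitted=3
Padding '=': partial quartet acc=0xE9F0 -> emit 3A 7C; bytes_emitted=5

Answer: 1A FC A4 3A 7C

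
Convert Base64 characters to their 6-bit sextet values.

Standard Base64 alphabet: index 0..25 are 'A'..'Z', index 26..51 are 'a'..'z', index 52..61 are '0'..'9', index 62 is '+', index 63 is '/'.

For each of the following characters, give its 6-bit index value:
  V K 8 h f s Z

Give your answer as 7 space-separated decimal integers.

'V': A..Z range, ord('V') − ord('A') = 21
'K': A..Z range, ord('K') − ord('A') = 10
'8': 0..9 range, 52 + ord('8') − ord('0') = 60
'h': a..z range, 26 + ord('h') − ord('a') = 33
'f': a..z range, 26 + ord('f') − ord('a') = 31
's': a..z range, 26 + ord('s') − ord('a') = 44
'Z': A..Z range, ord('Z') − ord('A') = 25

Answer: 21 10 60 33 31 44 25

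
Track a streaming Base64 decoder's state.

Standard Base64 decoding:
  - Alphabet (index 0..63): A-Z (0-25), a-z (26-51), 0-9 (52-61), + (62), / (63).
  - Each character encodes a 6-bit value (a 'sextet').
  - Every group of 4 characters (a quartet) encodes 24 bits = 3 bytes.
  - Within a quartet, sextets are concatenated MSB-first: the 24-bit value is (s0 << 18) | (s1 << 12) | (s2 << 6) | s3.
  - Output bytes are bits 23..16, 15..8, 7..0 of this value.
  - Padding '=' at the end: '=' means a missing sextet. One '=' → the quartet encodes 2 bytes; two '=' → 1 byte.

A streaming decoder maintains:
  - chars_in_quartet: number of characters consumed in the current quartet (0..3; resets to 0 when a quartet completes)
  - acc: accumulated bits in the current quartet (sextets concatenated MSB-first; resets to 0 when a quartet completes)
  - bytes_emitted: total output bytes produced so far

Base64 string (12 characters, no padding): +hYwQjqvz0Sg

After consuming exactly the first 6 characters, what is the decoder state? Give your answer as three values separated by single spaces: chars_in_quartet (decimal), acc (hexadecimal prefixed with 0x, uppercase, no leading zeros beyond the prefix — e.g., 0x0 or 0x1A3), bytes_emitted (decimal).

Answer: 2 0x423 3

Derivation:
After char 0 ('+'=62): chars_in_quartet=1 acc=0x3E bytes_emitted=0
After char 1 ('h'=33): chars_in_quartet=2 acc=0xFA1 bytes_emitted=0
After char 2 ('Y'=24): chars_in_quartet=3 acc=0x3E858 bytes_emitted=0
After char 3 ('w'=48): chars_in_quartet=4 acc=0xFA1630 -> emit FA 16 30, reset; bytes_emitted=3
After char 4 ('Q'=16): chars_in_quartet=1 acc=0x10 bytes_emitted=3
After char 5 ('j'=35): chars_in_quartet=2 acc=0x423 bytes_emitted=3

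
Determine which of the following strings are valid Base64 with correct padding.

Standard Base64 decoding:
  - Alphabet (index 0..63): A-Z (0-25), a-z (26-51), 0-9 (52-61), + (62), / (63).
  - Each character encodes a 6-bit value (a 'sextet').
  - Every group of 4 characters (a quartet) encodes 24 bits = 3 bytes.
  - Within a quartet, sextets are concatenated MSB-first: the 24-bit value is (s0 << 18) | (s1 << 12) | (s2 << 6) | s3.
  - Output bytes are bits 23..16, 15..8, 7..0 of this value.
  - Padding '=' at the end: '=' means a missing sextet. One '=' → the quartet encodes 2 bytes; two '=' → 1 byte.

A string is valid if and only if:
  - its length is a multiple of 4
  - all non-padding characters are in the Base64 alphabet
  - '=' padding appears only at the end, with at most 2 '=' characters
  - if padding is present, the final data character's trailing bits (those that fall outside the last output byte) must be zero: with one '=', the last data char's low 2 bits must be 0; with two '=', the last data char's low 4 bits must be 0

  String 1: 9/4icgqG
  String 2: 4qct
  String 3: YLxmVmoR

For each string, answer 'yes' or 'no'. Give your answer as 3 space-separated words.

String 1: '9/4icgqG' → valid
String 2: '4qct' → valid
String 3: 'YLxmVmoR' → valid

Answer: yes yes yes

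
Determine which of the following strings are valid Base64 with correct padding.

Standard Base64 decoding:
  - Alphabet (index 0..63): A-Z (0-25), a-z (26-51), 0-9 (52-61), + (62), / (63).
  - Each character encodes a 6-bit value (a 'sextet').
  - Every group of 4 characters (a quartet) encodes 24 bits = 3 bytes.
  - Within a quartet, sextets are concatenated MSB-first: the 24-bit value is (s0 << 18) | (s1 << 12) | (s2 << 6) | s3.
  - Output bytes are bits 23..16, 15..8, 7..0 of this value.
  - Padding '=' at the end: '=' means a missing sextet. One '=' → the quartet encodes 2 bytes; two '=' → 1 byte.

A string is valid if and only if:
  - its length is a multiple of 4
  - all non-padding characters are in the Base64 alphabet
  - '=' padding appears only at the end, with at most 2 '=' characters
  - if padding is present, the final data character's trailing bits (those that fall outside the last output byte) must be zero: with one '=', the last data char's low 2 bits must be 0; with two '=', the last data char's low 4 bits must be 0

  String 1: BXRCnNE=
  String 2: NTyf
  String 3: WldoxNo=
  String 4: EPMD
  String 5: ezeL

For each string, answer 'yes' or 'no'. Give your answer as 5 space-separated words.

Answer: yes yes yes yes yes

Derivation:
String 1: 'BXRCnNE=' → valid
String 2: 'NTyf' → valid
String 3: 'WldoxNo=' → valid
String 4: 'EPMD' → valid
String 5: 'ezeL' → valid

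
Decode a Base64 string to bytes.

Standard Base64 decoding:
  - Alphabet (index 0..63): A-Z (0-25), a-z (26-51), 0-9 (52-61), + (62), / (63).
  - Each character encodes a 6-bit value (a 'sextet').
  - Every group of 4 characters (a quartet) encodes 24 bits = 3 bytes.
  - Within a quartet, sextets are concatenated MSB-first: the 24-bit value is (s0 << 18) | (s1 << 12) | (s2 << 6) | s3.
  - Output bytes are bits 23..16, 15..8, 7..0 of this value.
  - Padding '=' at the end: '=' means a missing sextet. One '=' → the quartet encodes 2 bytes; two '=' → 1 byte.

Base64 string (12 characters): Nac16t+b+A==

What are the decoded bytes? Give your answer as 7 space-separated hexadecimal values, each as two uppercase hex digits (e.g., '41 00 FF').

Answer: 35 A7 35 EA DF 9B F8

Derivation:
After char 0 ('N'=13): chars_in_quartet=1 acc=0xD bytes_emitted=0
After char 1 ('a'=26): chars_in_quartet=2 acc=0x35A bytes_emitted=0
After char 2 ('c'=28): chars_in_quartet=3 acc=0xD69C bytes_emitted=0
After char 3 ('1'=53): chars_in_quartet=4 acc=0x35A735 -> emit 35 A7 35, reset; bytes_emitted=3
After char 4 ('6'=58): chars_in_quartet=1 acc=0x3A bytes_emitted=3
After char 5 ('t'=45): chars_in_quartet=2 acc=0xEAD bytes_emitted=3
After char 6 ('+'=62): chars_in_quartet=3 acc=0x3AB7E bytes_emitted=3
After char 7 ('b'=27): chars_in_quartet=4 acc=0xEADF9B -> emit EA DF 9B, reset; bytes_emitted=6
After char 8 ('+'=62): chars_in_quartet=1 acc=0x3E bytes_emitted=6
After char 9 ('A'=0): chars_in_quartet=2 acc=0xF80 bytes_emitted=6
Padding '==': partial quartet acc=0xF80 -> emit F8; bytes_emitted=7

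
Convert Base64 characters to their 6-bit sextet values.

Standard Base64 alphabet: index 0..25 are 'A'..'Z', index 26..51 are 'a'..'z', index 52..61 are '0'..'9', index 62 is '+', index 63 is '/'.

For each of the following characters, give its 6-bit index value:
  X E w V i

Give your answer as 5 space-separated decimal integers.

Answer: 23 4 48 21 34

Derivation:
'X': A..Z range, ord('X') − ord('A') = 23
'E': A..Z range, ord('E') − ord('A') = 4
'w': a..z range, 26 + ord('w') − ord('a') = 48
'V': A..Z range, ord('V') − ord('A') = 21
'i': a..z range, 26 + ord('i') − ord('a') = 34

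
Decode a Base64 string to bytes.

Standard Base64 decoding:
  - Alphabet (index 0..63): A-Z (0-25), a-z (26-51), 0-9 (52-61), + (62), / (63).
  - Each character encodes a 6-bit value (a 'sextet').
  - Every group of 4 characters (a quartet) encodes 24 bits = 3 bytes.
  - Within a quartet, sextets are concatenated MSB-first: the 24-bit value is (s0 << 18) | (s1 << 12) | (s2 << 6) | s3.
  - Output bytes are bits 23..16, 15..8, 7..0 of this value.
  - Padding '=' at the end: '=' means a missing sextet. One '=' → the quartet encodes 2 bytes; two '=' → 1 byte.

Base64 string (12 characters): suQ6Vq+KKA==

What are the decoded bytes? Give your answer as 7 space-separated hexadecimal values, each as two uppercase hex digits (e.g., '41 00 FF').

After char 0 ('s'=44): chars_in_quartet=1 acc=0x2C bytes_emitted=0
After char 1 ('u'=46): chars_in_quartet=2 acc=0xB2E bytes_emitted=0
After char 2 ('Q'=16): chars_in_quartet=3 acc=0x2CB90 bytes_emitted=0
After char 3 ('6'=58): chars_in_quartet=4 acc=0xB2E43A -> emit B2 E4 3A, reset; bytes_emitted=3
After char 4 ('V'=21): chars_in_quartet=1 acc=0x15 bytes_emitted=3
After char 5 ('q'=42): chars_in_quartet=2 acc=0x56A bytes_emitted=3
After char 6 ('+'=62): chars_in_quartet=3 acc=0x15ABE bytes_emitted=3
After char 7 ('K'=10): chars_in_quartet=4 acc=0x56AF8A -> emit 56 AF 8A, reset; bytes_emitted=6
After char 8 ('K'=10): chars_in_quartet=1 acc=0xA bytes_emitted=6
After char 9 ('A'=0): chars_in_quartet=2 acc=0x280 bytes_emitted=6
Padding '==': partial quartet acc=0x280 -> emit 28; bytes_emitted=7

Answer: B2 E4 3A 56 AF 8A 28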